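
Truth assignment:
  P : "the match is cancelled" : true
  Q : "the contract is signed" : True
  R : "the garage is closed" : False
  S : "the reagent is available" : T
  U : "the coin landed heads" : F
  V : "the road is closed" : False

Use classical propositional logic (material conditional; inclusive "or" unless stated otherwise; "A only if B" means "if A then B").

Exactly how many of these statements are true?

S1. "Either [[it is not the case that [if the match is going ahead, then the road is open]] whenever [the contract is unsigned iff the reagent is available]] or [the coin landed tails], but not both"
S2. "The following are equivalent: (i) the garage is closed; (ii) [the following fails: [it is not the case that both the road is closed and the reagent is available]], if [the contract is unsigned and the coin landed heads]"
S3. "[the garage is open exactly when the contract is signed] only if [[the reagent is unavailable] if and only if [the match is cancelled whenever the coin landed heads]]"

S1: Parsed as ((¬Q ↔ S) → ¬(¬P → ¬V)) ⊕ ¬U

¬Q = ¬T = F
¬Q ↔ S = F ↔ T = F
¬P = ¬T = F
¬V = ¬F = T
¬P → ¬V = F → T = T
¬(¬P → ¬V) = ¬T = F
(¬Q ↔ S) → ¬(¬P → ¬V) = F → F = T
¬U = ¬F = T
((¬Q ↔ S) → ¬(¬P → ¬V)) ⊕ ¬U = T ⊕ T = F
Hence S1 is false.

S2: In symbols: R ↔ ((¬Q ∧ U) → ¬(V ↑ S))

¬Q = ¬T = F
¬Q ∧ U = F ∧ F = F
V ↑ S = F ↑ T = T
¬(V ↑ S) = ¬T = F
(¬Q ∧ U) → ¬(V ↑ S) = F → F = T
R ↔ ((¬Q ∧ U) → ¬(V ↑ S)) = F ↔ T = F
Hence S2 is false.

S3: In symbols: (¬R ↔ Q) → (¬S ↔ (U → P))

¬R = ¬F = T
¬R ↔ Q = T ↔ T = T
¬S = ¬T = F
U → P = F → T = T
¬S ↔ (U → P) = F ↔ T = F
(¬R ↔ Q) → (¬S ↔ (U → P)) = T → F = F
So S3 is false.

Count: 0.

0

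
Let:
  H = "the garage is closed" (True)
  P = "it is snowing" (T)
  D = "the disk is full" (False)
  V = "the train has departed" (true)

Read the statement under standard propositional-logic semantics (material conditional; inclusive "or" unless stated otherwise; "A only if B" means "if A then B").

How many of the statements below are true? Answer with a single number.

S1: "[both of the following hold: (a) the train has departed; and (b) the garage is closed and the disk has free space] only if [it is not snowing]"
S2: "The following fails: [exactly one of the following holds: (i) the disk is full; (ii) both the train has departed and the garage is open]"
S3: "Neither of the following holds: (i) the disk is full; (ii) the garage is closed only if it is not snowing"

2

S1: In symbols: (V and (H and not D)) -> not P

not D = not False = True
H and not D = True and True = True
V and (H and not D) = True and True = True
not P = not True = False
(V and (H and not D)) -> not P = True -> False = False
Thus S1 is false.

S2: Formalization: not (D xor (V and not H))

not H = not True = False
V and not H = True and False = False
D xor (V and not H) = False xor False = False
not (D xor (V and not H)) = not False = True
So S2 is true.

S3: In symbols: D nor (H -> not P)

not P = not True = False
H -> not P = True -> False = False
D nor (H -> not P) = False nor False = True
Hence S3 is true.

2 of the 3 statements are true (S2, S3).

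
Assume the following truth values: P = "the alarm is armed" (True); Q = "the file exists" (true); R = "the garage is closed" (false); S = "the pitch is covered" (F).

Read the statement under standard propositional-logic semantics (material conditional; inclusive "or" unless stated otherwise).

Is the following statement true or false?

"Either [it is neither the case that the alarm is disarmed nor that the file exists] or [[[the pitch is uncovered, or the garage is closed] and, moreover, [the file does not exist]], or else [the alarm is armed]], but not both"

true

In symbols: (¬P ↓ Q) ⊕ (((¬S ∨ R) ∧ ¬Q) ∨ P)

¬P = ¬T = F
¬P ↓ Q = F ↓ T = F
¬S = ¬F = T
¬S ∨ R = T ∨ F = T
¬Q = ¬T = F
(¬S ∨ R) ∧ ¬Q = T ∧ F = F
((¬S ∨ R) ∧ ¬Q) ∨ P = F ∨ T = T
(¬P ↓ Q) ⊕ (((¬S ∨ R) ∧ ¬Q) ∨ P) = F ⊕ T = T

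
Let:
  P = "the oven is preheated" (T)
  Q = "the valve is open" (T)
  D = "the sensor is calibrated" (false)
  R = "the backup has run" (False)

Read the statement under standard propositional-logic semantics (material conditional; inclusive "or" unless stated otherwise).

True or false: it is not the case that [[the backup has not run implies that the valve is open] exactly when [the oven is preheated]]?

Values: R=F, Q=T, P=T.
This is ¬((¬R → Q) ↔ P).

¬R = ¬F = T
¬R → Q = T → T = T
(¬R → Q) ↔ P = T ↔ T = T
¬((¬R → Q) ↔ P) = ¬T = F

False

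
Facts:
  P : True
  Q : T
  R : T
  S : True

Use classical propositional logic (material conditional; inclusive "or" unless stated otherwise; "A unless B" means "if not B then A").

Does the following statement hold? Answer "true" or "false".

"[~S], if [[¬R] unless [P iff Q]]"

Values: R=T, P=T, Q=T, S=T.
In symbols: (¬R ∨ (P ↔ Q)) → ¬S

¬R = ¬T = F
P ↔ Q = T ↔ T = T
¬R ∨ (P ↔ Q) = F ∨ T = T
¬S = ¬T = F
(¬R ∨ (P ↔ Q)) → ¬S = T → F = F

False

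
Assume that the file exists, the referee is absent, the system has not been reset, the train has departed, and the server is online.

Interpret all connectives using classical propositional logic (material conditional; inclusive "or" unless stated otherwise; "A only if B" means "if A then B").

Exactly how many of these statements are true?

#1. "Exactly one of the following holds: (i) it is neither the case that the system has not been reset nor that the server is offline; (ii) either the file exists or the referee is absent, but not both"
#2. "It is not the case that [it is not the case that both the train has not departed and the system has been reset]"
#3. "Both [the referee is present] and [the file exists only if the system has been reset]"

0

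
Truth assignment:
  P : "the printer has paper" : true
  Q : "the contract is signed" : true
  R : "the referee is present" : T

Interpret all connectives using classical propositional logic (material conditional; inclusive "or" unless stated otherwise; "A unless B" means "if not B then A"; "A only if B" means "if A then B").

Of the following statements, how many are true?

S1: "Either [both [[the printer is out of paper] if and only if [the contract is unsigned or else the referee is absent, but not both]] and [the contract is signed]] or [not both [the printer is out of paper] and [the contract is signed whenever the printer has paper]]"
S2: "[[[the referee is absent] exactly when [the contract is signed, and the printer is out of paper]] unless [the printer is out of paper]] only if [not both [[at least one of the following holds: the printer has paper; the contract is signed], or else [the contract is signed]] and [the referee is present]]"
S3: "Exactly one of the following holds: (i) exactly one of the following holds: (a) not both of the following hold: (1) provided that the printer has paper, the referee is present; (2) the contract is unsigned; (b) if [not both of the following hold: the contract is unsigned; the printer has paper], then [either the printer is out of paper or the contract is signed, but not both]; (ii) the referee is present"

2

S1: In symbols: ((not P iff (not Q xor not R)) and Q) or (not P nand (P -> Q))

not P = not True = False
not Q = not True = False
not R = not True = False
not Q xor not R = False xor False = False
not P iff (not Q xor not R) = False iff False = True
(not P iff (not Q xor not R)) and Q = True and True = True
not P = not True = False
P -> Q = True -> True = True
not P nand (P -> Q) = False nand True = True
((not P iff (not Q xor not R)) and Q) or (not P nand (P -> Q)) = True or True = True
So S1 is true.

S2: This is ((not R iff (Q and not P)) or not P) -> (((P or Q) or Q) nand R).

not R = not True = False
not P = not True = False
Q and not P = True and False = False
not R iff (Q and not P) = False iff False = True
not P = not True = False
(not R iff (Q and not P)) or not P = True or False = True
P or Q = True or True = True
(P or Q) or Q = True or True = True
((P or Q) or Q) nand R = True nand True = False
((not R iff (Q and not P)) or not P) -> (((P or Q) or Q) nand R) = True -> False = False
So S2 is false.

S3: Parsed as (((P -> R) nand not Q) xor ((not Q nand P) -> (not P xor Q))) xor R

P -> R = True -> True = True
not Q = not True = False
(P -> R) nand not Q = True nand False = True
not Q = not True = False
not Q nand P = False nand True = True
not P = not True = False
not P xor Q = False xor True = True
(not Q nand P) -> (not P xor Q) = True -> True = True
((P -> R) nand not Q) xor ((not Q nand P) -> (not P xor Q)) = True xor True = False
(((P -> R) nand not Q) xor ((not Q nand P) -> (not P xor Q))) xor R = False xor True = True
Thus S3 is true.

Count: 2.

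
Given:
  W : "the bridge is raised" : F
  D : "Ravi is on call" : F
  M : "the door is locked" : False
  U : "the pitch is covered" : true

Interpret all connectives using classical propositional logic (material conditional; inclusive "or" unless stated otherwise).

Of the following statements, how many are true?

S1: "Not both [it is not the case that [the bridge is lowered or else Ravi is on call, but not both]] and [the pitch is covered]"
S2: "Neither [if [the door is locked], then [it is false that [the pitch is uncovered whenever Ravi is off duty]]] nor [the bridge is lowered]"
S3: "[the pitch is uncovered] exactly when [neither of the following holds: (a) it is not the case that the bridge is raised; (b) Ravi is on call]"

2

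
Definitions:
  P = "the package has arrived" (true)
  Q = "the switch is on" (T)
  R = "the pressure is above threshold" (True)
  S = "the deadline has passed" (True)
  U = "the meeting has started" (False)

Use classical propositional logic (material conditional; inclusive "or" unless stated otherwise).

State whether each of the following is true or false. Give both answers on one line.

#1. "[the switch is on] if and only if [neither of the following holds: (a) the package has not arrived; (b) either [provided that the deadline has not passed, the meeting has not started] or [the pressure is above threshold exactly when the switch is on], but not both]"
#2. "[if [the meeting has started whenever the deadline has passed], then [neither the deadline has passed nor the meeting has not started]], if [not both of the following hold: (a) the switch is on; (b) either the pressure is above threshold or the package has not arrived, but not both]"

#1: This is Q <-> (~P nor ((~S -> ~U) xor (R <-> Q))).

~P = ~T = F
~S = ~T = F
~U = ~F = T
~S -> ~U = F -> T = T
R <-> Q = T <-> T = T
(~S -> ~U) xor (R <-> Q) = T xor T = F
~P nor ((~S -> ~U) xor (R <-> Q)) = F nor F = T
Q <-> (~P nor ((~S -> ~U) xor (R <-> Q))) = T <-> T = T
Thus #1 is true.

#2: Formalization: (Q nand (R xor ~P)) -> ((S -> U) -> (S nor ~U))

~P = ~T = F
R xor ~P = T xor F = T
Q nand (R xor ~P) = T nand T = F
S -> U = T -> F = F
~U = ~F = T
S nor ~U = T nor T = F
(S -> U) -> (S nor ~U) = F -> F = T
(Q nand (R xor ~P)) -> ((S -> U) -> (S nor ~U)) = F -> T = T
Thus #2 is true.

#1 true / #2 true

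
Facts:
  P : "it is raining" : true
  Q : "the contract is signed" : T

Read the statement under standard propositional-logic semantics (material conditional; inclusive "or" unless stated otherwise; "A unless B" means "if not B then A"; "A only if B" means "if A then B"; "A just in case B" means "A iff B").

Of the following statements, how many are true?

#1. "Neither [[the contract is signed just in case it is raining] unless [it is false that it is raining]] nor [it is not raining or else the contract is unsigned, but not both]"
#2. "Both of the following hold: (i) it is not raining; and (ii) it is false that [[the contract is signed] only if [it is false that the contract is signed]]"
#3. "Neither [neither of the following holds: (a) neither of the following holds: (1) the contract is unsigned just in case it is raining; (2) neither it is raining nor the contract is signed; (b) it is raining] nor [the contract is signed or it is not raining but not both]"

#1: Parsed as ((Q iff P) or not P) nor (not P xor not Q)

Q iff P = True iff True = True
not P = not True = False
(Q iff P) or not P = True or False = True
not P = not True = False
not Q = not True = False
not P xor not Q = False xor False = False
((Q iff P) or not P) nor (not P xor not Q) = True nor False = False
So #1 is false.

#2: In symbols: not P and not (Q -> not Q)

not P = not True = False
not Q = not True = False
Q -> not Q = True -> False = False
not (Q -> not Q) = not False = True
not P and not (Q -> not Q) = False and True = False
Thus #2 is false.

#3: In symbols: (((not Q iff P) nor (P nor Q)) nor P) nor (Q xor not P)

not Q = not True = False
not Q iff P = False iff True = False
P nor Q = True nor True = False
(not Q iff P) nor (P nor Q) = False nor False = True
((not Q iff P) nor (P nor Q)) nor P = True nor True = False
not P = not True = False
Q xor not P = True xor False = True
(((not Q iff P) nor (P nor Q)) nor P) nor (Q xor not P) = False nor True = False
Thus #3 is false.

Count: 0.

0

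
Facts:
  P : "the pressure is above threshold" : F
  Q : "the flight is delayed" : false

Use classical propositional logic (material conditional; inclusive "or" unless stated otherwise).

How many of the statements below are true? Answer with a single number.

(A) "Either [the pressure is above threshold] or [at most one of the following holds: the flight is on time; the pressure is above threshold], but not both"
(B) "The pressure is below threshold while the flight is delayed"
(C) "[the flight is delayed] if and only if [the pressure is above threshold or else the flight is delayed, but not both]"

2

(A): Formalization: P xor (not Q nand P)

not Q = not False = True
not Q nand P = True nand False = True
P xor (not Q nand P) = False xor True = True
Hence (A) is true.

(B): Parsed as not P and Q

not P = not False = True
not P and Q = True and False = False
Hence (B) is false.

(C): Formalization: Q iff (P xor Q)

P xor Q = False xor False = False
Q iff (P xor Q) = False iff False = True
Thus (C) is true.

Count: 2.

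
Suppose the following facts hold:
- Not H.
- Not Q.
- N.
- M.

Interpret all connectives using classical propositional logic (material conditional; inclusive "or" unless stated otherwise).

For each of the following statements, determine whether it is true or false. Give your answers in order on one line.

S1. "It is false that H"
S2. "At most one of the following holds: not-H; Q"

S1: Formalization: not H

not H = not False = True
So S1 is true.

S2: This is not H nand Q.

not H = not False = True
not H nand Q = True nand False = True
Thus S2 is true.

S1 True; S2 True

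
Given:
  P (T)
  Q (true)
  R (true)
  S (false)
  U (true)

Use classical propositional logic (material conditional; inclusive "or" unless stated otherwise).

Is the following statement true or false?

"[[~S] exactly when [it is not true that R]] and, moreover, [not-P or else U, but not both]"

False

Values: S=False, R=True, P=True, U=True.
In symbols: (not S iff not R) and (not P xor U)

not S = not False = True
not R = not True = False
not S iff not R = True iff False = False
not P = not True = False
not P xor U = False xor True = True
(not S iff not R) and (not P xor U) = False and True = False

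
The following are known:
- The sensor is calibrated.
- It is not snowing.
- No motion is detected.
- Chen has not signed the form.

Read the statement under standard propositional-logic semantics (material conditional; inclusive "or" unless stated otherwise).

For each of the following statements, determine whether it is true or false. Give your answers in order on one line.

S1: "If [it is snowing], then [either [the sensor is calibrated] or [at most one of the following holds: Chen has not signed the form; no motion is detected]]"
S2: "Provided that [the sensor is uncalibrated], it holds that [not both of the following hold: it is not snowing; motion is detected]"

S1 T; S2 T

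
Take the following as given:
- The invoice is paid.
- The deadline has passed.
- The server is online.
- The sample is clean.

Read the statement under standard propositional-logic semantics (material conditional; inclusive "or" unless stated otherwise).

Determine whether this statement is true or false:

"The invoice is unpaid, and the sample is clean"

Let D = "the invoice is paid" (T), R = "the sample is contaminated" (F).
Formalization: ~D & ~R

~D = ~T = F
~R = ~F = T
~D & ~R = F & T = F

false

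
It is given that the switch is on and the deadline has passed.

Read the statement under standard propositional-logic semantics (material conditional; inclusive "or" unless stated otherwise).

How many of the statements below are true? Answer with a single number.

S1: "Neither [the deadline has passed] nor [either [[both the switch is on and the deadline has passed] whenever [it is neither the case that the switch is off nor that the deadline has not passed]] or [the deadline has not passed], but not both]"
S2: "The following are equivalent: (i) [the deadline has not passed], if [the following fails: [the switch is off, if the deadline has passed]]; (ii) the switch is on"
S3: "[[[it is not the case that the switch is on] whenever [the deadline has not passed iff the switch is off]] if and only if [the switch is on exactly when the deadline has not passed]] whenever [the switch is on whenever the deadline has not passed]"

1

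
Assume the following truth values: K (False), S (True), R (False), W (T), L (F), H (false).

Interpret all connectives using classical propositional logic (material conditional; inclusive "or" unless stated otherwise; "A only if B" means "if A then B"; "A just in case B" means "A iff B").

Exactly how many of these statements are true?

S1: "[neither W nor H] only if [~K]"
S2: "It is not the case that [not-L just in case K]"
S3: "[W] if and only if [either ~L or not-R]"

3

S1: Parsed as (W nor H) -> not K

W nor H = True nor False = False
not K = not False = True
(W nor H) -> not K = False -> True = True
Thus S1 is true.

S2: Parsed as not (not L iff K)

not L = not False = True
not L iff K = True iff False = False
not (not L iff K) = not False = True
Hence S2 is true.

S3: Formalization: W iff (not L or not R)

not L = not False = True
not R = not False = True
not L or not R = True or True = True
W iff (not L or not R) = True iff True = True
So S3 is true.

True statements: 3 (S1, S2, S3).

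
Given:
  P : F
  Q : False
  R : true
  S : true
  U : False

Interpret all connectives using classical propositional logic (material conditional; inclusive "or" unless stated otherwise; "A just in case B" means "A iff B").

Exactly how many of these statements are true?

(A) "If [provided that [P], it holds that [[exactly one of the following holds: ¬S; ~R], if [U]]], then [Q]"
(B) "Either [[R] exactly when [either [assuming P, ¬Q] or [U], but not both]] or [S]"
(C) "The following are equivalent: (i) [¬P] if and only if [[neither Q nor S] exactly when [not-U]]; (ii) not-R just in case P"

(A): In symbols: (P → (U → (¬S ⊕ ¬R))) → Q

¬S = ¬T = F
¬R = ¬T = F
¬S ⊕ ¬R = F ⊕ F = F
U → (¬S ⊕ ¬R) = F → F = T
P → (U → (¬S ⊕ ¬R)) = F → T = T
(P → (U → (¬S ⊕ ¬R))) → Q = T → F = F
Thus (A) is false.

(B): Formalization: (R ↔ ((P → ¬Q) ⊕ U)) ∨ S

¬Q = ¬F = T
P → ¬Q = F → T = T
(P → ¬Q) ⊕ U = T ⊕ F = T
R ↔ ((P → ¬Q) ⊕ U) = T ↔ T = T
(R ↔ ((P → ¬Q) ⊕ U)) ∨ S = T ∨ T = T
Hence (B) is true.

(C): Formalization: (¬P ↔ ((Q ↓ S) ↔ ¬U)) ↔ (¬R ↔ P)

¬P = ¬F = T
Q ↓ S = F ↓ T = F
¬U = ¬F = T
(Q ↓ S) ↔ ¬U = F ↔ T = F
¬P ↔ ((Q ↓ S) ↔ ¬U) = T ↔ F = F
¬R = ¬T = F
¬R ↔ P = F ↔ F = T
(¬P ↔ ((Q ↓ S) ↔ ¬U)) ↔ (¬R ↔ P) = F ↔ T = F
So (C) is false.

Count: 1.

1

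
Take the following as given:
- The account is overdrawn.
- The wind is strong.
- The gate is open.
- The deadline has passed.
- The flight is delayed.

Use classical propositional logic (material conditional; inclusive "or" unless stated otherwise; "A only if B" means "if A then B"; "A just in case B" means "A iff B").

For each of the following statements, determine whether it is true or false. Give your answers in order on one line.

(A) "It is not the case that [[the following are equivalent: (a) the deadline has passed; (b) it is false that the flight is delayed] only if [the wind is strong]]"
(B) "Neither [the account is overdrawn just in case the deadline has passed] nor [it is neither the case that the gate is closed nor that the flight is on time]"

(A) false; (B) false

Let S = "the deadline has passed" (True), U = "the flight is delayed" (True), Q = "the wind is strong" (True), P = "the account is overdrawn" (True), R = "the gate is open" (True).

(A): Formalization: not ((S iff not U) -> Q)

not U = not True = False
S iff not U = True iff False = False
(S iff not U) -> Q = False -> True = True
not ((S iff not U) -> Q) = not True = False
So (A) is false.

(B): Parsed as (P iff S) nor (not R nor not U)

P iff S = True iff True = True
not R = not True = False
not U = not True = False
not R nor not U = False nor False = True
(P iff S) nor (not R nor not U) = True nor True = False
So (B) is false.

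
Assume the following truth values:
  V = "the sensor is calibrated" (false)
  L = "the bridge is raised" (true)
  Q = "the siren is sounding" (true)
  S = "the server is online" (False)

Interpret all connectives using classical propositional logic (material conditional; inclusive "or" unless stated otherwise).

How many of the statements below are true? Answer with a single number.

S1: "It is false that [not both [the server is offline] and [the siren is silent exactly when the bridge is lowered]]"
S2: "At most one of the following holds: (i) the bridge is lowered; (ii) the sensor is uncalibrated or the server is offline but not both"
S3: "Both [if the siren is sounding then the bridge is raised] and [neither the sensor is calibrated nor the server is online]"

3

S1: Formalization: not (not S nand (not Q iff not L))

not S = not False = True
not Q = not True = False
not L = not True = False
not Q iff not L = False iff False = True
not S nand (not Q iff not L) = True nand True = False
not (not S nand (not Q iff not L)) = not False = True
So S1 is true.

S2: This is not L nand (not V xor not S).

not L = not True = False
not V = not False = True
not S = not False = True
not V xor not S = True xor True = False
not L nand (not V xor not S) = False nand False = True
Thus S2 is true.

S3: This is (Q -> L) and (V nor S).

Q -> L = True -> True = True
V nor S = False nor False = True
(Q -> L) and (V nor S) = True and True = True
Hence S3 is true.

Count: 3.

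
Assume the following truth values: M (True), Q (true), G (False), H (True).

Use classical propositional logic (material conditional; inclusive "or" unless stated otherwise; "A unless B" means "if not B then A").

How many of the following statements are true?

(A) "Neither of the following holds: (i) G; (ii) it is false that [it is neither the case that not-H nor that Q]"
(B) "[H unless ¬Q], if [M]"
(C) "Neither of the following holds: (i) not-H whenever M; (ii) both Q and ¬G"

1

(A): This is G nor ~(~H nor Q).

~H = ~T = F
~H nor Q = F nor T = F
~(~H nor Q) = ~F = T
G nor ~(~H nor Q) = F nor T = F
Thus (A) is false.

(B): Parsed as M -> (H | ~Q)

~Q = ~T = F
H | ~Q = T | F = T
M -> (H | ~Q) = T -> T = T
Hence (B) is true.

(C): Parsed as (M -> ~H) nor (Q & ~G)

~H = ~T = F
M -> ~H = T -> F = F
~G = ~F = T
Q & ~G = T & T = T
(M -> ~H) nor (Q & ~G) = F nor T = F
Hence (C) is false.

True statements: 1 ((B)).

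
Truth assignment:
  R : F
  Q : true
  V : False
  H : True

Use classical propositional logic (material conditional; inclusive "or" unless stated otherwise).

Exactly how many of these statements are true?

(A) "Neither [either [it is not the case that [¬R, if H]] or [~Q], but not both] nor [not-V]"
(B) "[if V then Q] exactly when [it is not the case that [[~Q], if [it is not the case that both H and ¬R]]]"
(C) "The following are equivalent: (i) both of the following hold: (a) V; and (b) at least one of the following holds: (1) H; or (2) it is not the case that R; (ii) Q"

0

(A): Parsed as (~(H -> ~R) xor ~Q) nor ~V

~R = ~F = T
H -> ~R = T -> T = T
~(H -> ~R) = ~T = F
~Q = ~T = F
~(H -> ~R) xor ~Q = F xor F = F
~V = ~F = T
(~(H -> ~R) xor ~Q) nor ~V = F nor T = F
So (A) is false.

(B): In symbols: (V -> Q) <-> ~((H nand ~R) -> ~Q)

V -> Q = F -> T = T
~R = ~F = T
H nand ~R = T nand T = F
~Q = ~T = F
(H nand ~R) -> ~Q = F -> F = T
~((H nand ~R) -> ~Q) = ~T = F
(V -> Q) <-> ~((H nand ~R) -> ~Q) = T <-> F = F
So (B) is false.

(C): In symbols: (V & (H | ~R)) <-> Q

~R = ~F = T
H | ~R = T | T = T
V & (H | ~R) = F & T = F
(V & (H | ~R)) <-> Q = F <-> T = F
Hence (C) is false.

Count: 0.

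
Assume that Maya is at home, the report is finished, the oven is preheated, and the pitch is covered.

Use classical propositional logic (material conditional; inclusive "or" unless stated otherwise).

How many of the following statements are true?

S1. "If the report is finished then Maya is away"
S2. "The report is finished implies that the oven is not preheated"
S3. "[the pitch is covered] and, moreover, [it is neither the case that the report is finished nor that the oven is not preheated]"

0

Let Q = "the report is finished" (True), P = "Maya is at home" (True), R = "the oven is preheated" (True), S = "the pitch is covered" (True).

S1: Formalization: Q -> not P

not P = not True = False
Q -> not P = True -> False = False
So S1 is false.

S2: This is Q -> not R.

not R = not True = False
Q -> not R = True -> False = False
Thus S2 is false.

S3: Formalization: S and (Q nor not R)

not R = not True = False
Q nor not R = True nor False = False
S and (Q nor not R) = True and False = False
Hence S3 is false.

True statements: 0 (none).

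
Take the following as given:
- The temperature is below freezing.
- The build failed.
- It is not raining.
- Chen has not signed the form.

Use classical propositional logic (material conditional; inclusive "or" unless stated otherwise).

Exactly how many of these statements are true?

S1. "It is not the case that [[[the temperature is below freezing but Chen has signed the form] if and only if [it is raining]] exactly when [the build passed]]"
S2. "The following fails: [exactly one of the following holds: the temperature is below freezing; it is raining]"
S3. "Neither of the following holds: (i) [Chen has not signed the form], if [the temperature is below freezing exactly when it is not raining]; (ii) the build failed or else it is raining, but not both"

1

Let N = "the temperature is below freezing" (T), G = "Chen has signed the form" (F), K = "it is raining" (F), V = "the build passed" (F).

S1: In symbols: ~(((N & G) <-> K) <-> V)

N & G = T & F = F
(N & G) <-> K = F <-> F = T
((N & G) <-> K) <-> V = T <-> F = F
~(((N & G) <-> K) <-> V) = ~F = T
Thus S1 is true.

S2: Formalization: ~(N xor K)

N xor K = T xor F = T
~(N xor K) = ~T = F
Hence S2 is false.

S3: In symbols: ((N <-> ~K) -> ~G) nor (~V xor K)

~K = ~F = T
N <-> ~K = T <-> T = T
~G = ~F = T
(N <-> ~K) -> ~G = T -> T = T
~V = ~F = T
~V xor K = T xor F = T
((N <-> ~K) -> ~G) nor (~V xor K) = T nor T = F
Thus S3 is false.

True statements: 1 (S1).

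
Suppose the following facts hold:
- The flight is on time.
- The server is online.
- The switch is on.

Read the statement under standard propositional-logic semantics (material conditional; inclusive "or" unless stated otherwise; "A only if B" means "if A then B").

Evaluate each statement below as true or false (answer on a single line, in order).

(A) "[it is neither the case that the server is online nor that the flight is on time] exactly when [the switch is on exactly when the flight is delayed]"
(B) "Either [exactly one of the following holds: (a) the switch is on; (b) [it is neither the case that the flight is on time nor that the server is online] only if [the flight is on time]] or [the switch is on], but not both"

(A) True; (B) True

Let N = "the server is online" (True), P = "the flight is delayed" (False), W = "the switch is on" (True).

(A): In symbols: (N nor not P) iff (W iff P)

not P = not False = True
N nor not P = True nor True = False
W iff P = True iff False = False
(N nor not P) iff (W iff P) = False iff False = True
Thus (A) is true.

(B): Parsed as (W xor ((not P nor N) -> not P)) xor W

not P = not False = True
not P nor N = True nor True = False
not P = not False = True
(not P nor N) -> not P = False -> True = True
W xor ((not P nor N) -> not P) = True xor True = False
(W xor ((not P nor N) -> not P)) xor W = False xor True = True
Thus (B) is true.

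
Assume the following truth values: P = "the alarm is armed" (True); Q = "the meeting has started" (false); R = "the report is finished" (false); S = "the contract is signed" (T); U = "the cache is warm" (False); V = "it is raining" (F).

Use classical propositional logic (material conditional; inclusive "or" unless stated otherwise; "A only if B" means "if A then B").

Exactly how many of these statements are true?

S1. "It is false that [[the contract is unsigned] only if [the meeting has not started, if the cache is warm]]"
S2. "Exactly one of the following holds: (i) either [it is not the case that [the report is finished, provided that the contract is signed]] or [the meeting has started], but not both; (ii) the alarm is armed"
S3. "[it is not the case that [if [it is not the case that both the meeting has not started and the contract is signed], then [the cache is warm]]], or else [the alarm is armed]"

S1: Parsed as not (not S -> (U -> not Q))

not S = not True = False
not Q = not False = True
U -> not Q = False -> True = True
not S -> (U -> not Q) = False -> True = True
not (not S -> (U -> not Q)) = not True = False
Hence S1 is false.

S2: Parsed as (not (S -> R) xor Q) xor P

S -> R = True -> False = False
not (S -> R) = not False = True
not (S -> R) xor Q = True xor False = True
(not (S -> R) xor Q) xor P = True xor True = False
Hence S2 is false.

S3: In symbols: not ((not Q nand S) -> U) or P

not Q = not False = True
not Q nand S = True nand True = False
(not Q nand S) -> U = False -> False = True
not ((not Q nand S) -> U) = not True = False
not ((not Q nand S) -> U) or P = False or True = True
Thus S3 is true.

Count: 1.

1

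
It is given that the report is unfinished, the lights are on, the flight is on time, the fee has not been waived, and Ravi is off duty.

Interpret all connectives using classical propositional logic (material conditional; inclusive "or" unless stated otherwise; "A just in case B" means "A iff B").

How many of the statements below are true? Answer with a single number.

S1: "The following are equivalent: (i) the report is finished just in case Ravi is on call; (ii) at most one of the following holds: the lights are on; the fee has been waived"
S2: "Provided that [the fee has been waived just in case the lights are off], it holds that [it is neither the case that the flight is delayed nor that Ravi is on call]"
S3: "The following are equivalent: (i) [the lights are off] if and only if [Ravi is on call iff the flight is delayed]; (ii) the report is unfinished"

Let Q = "the report is finished" (F), N = "Ravi is on call" (F), V = "the lights are on" (T), W = "the fee has been waived" (F), K = "the flight is delayed" (F).

S1: In symbols: (Q ↔ N) ↔ (V ↑ W)

Q ↔ N = F ↔ F = T
V ↑ W = T ↑ F = T
(Q ↔ N) ↔ (V ↑ W) = T ↔ T = T
Thus S1 is true.

S2: This is (W ↔ ¬V) → (K ↓ N).

¬V = ¬T = F
W ↔ ¬V = F ↔ F = T
K ↓ N = F ↓ F = T
(W ↔ ¬V) → (K ↓ N) = T → T = T
Hence S2 is true.

S3: Formalization: (¬V ↔ (N ↔ K)) ↔ ¬Q

¬V = ¬T = F
N ↔ K = F ↔ F = T
¬V ↔ (N ↔ K) = F ↔ T = F
¬Q = ¬F = T
(¬V ↔ (N ↔ K)) ↔ ¬Q = F ↔ T = F
Thus S3 is false.

Count: 2.

2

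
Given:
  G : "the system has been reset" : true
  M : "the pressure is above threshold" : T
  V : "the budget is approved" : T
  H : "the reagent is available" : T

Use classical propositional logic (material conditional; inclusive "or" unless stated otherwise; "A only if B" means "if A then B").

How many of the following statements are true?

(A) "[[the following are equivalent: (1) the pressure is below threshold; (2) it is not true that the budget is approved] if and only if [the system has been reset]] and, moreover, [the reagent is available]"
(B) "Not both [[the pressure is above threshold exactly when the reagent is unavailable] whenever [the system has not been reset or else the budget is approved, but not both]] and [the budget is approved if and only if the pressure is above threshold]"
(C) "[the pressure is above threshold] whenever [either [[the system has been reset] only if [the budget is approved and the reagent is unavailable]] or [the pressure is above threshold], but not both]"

3

(A): Formalization: ((~M <-> ~V) <-> G) & H

~M = ~T = F
~V = ~T = F
~M <-> ~V = F <-> F = T
(~M <-> ~V) <-> G = T <-> T = T
((~M <-> ~V) <-> G) & H = T & T = T
Hence (A) is true.

(B): In symbols: ((~G xor V) -> (M <-> ~H)) nand (V <-> M)

~G = ~T = F
~G xor V = F xor T = T
~H = ~T = F
M <-> ~H = T <-> F = F
(~G xor V) -> (M <-> ~H) = T -> F = F
V <-> M = T <-> T = T
((~G xor V) -> (M <-> ~H)) nand (V <-> M) = F nand T = T
Thus (B) is true.

(C): Formalization: ((G -> (V & ~H)) xor M) -> M

~H = ~T = F
V & ~H = T & F = F
G -> (V & ~H) = T -> F = F
(G -> (V & ~H)) xor M = F xor T = T
((G -> (V & ~H)) xor M) -> M = T -> T = T
So (C) is true.

True statements: 3.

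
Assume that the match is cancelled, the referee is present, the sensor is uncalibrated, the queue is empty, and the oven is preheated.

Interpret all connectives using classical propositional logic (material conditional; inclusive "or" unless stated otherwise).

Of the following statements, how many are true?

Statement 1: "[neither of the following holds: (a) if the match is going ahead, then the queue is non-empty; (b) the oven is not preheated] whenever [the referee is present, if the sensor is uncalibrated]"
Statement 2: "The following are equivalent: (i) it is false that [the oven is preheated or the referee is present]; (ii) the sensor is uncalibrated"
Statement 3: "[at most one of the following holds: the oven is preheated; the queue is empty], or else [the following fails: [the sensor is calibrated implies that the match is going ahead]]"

0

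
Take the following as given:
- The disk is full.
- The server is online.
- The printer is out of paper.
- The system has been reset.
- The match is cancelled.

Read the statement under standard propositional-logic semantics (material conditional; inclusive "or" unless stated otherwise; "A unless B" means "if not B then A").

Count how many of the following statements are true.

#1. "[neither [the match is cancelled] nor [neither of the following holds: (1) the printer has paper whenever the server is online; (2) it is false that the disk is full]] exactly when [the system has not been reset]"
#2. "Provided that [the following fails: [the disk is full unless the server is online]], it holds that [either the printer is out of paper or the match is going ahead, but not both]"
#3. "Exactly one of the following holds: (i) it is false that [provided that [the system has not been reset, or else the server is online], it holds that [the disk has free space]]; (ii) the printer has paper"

3

Let N = "the match is cancelled" (T), Q = "the server is online" (T), S = "the printer has paper" (F), G = "the disk is full" (T), R = "the system has been reset" (T).

#1: Parsed as (N ↓ ((Q → S) ↓ ¬G)) ↔ ¬R

Q → S = T → F = F
¬G = ¬T = F
(Q → S) ↓ ¬G = F ↓ F = T
N ↓ ((Q → S) ↓ ¬G) = T ↓ T = F
¬R = ¬T = F
(N ↓ ((Q → S) ↓ ¬G)) ↔ ¬R = F ↔ F = T
Thus #1 is true.

#2: Parsed as ¬(G ∨ Q) → (¬S ⊕ ¬N)

G ∨ Q = T ∨ T = T
¬(G ∨ Q) = ¬T = F
¬S = ¬F = T
¬N = ¬T = F
¬S ⊕ ¬N = T ⊕ F = T
¬(G ∨ Q) → (¬S ⊕ ¬N) = F → T = T
So #2 is true.

#3: Formalization: ¬((¬R ∨ Q) → ¬G) ⊕ S

¬R = ¬T = F
¬R ∨ Q = F ∨ T = T
¬G = ¬T = F
(¬R ∨ Q) → ¬G = T → F = F
¬((¬R ∨ Q) → ¬G) = ¬F = T
¬((¬R ∨ Q) → ¬G) ⊕ S = T ⊕ F = T
So #3 is true.

True statements: 3 (#1, #2, #3).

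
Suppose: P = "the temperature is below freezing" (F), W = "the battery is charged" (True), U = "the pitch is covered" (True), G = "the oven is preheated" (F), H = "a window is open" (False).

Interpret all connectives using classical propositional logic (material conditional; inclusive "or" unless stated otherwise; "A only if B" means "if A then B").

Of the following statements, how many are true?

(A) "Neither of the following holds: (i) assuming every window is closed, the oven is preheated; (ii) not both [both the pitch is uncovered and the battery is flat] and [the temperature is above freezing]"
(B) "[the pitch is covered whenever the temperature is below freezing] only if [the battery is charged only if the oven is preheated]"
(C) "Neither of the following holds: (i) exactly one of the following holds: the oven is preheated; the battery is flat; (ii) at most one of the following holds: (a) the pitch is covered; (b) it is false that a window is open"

1

(A): Parsed as (¬H → G) ↓ ((¬U ∧ ¬W) ↑ ¬P)

¬H = ¬F = T
¬H → G = T → F = F
¬U = ¬T = F
¬W = ¬T = F
¬U ∧ ¬W = F ∧ F = F
¬P = ¬F = T
(¬U ∧ ¬W) ↑ ¬P = F ↑ T = T
(¬H → G) ↓ ((¬U ∧ ¬W) ↑ ¬P) = F ↓ T = F
Hence (A) is false.

(B): Formalization: (P → U) → (W → G)

P → U = F → T = T
W → G = T → F = F
(P → U) → (W → G) = T → F = F
So (B) is false.

(C): In symbols: (G ⊕ ¬W) ↓ (U ↑ ¬H)

¬W = ¬T = F
G ⊕ ¬W = F ⊕ F = F
¬H = ¬F = T
U ↑ ¬H = T ↑ T = F
(G ⊕ ¬W) ↓ (U ↑ ¬H) = F ↓ F = T
Thus (C) is true.

1 of the 3 statements is true.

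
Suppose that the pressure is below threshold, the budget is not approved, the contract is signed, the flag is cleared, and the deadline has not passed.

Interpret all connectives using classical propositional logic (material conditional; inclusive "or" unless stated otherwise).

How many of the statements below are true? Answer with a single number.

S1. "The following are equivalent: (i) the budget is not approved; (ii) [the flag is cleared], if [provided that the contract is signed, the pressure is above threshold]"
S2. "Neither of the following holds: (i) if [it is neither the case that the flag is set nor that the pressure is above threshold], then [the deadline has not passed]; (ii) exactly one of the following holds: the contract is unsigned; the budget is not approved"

Let Q = "the budget is approved" (F), R = "the contract is signed" (T), P = "the pressure is above threshold" (F), S = "the flag is set" (F), U = "the deadline has passed" (F).

S1: This is ~Q <-> ((R -> P) -> ~S).

~Q = ~F = T
R -> P = T -> F = F
~S = ~F = T
(R -> P) -> ~S = F -> T = T
~Q <-> ((R -> P) -> ~S) = T <-> T = T
Thus S1 is true.

S2: Formalization: ((S nor P) -> ~U) nor (~R xor ~Q)

S nor P = F nor F = T
~U = ~F = T
(S nor P) -> ~U = T -> T = T
~R = ~T = F
~Q = ~F = T
~R xor ~Q = F xor T = T
((S nor P) -> ~U) nor (~R xor ~Q) = T nor T = F
Hence S2 is false.

1 of the 2 statements is true (S1).

1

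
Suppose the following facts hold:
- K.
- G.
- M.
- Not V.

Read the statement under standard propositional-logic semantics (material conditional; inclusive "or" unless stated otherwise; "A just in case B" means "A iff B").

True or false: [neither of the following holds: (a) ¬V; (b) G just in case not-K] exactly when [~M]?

True

In symbols: (~V nor (G <-> ~K)) <-> ~M

~V = ~F = T
~K = ~T = F
G <-> ~K = T <-> F = F
~V nor (G <-> ~K) = T nor F = F
~M = ~T = F
(~V nor (G <-> ~K)) <-> ~M = F <-> F = T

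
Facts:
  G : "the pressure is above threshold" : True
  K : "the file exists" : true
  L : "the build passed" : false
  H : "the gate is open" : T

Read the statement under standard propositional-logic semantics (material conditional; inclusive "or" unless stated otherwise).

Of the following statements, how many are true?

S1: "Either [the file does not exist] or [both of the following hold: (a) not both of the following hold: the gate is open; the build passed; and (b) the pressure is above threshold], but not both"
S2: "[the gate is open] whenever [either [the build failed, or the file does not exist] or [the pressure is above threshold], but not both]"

S1: In symbols: not K xor ((H nand L) and G)

not K = not True = False
H nand L = True nand False = True
(H nand L) and G = True and True = True
not K xor ((H nand L) and G) = False xor True = True
So S1 is true.

S2: This is ((not L or not K) xor G) -> H.

not L = not False = True
not K = not True = False
not L or not K = True or False = True
(not L or not K) xor G = True xor True = False
((not L or not K) xor G) -> H = False -> True = True
So S2 is true.

True statements: 2 (S1, S2).

2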